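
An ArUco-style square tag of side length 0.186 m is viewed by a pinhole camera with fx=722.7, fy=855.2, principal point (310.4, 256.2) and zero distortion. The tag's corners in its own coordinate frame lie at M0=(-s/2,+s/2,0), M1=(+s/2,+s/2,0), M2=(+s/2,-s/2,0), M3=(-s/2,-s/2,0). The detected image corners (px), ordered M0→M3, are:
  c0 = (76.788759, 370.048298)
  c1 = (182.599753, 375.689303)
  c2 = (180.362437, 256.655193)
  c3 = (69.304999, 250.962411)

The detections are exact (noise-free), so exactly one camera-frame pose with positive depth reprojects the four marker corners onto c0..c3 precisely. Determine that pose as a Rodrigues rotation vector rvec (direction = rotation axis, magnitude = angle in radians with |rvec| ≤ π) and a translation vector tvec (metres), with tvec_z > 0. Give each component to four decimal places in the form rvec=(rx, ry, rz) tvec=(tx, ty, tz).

Intrinsics K: fx=722.7, fy=855.2, cx=310.4, cy=256.2
Marker side s = 0.186 m; corners in marker frame (Z=0):
  M0 = (-0.0930, +0.0930, 0)
  M1 = (+0.0930, +0.0930, 0)
  M2 = (+0.0930, -0.0930, 0)
  M3 = (-0.0930, -0.0930, 0)
Detected image corners:
  c0 = (76.788759, 370.048298) px
  c1 = (182.599753, 375.689303) px
  c2 = (180.362437, 256.655193) px
  c3 = (69.304999, 250.962411) px
Planar DLT: solve 8×8 A·h = b for H (H[2,2]=1):
  H  [+581.35701 +59.30736 +127.27213]
  H  [+27.31015 +721.75695 +314.77879]
  H  [-0.01006 +0.26058 +1.00000]
B = K⁻¹H; ‖b₁‖=0.809564, ‖b₂‖=0.809564; λ = 2/(‖b₁‖+‖b₂‖) = 1.235233, sign → tz>0 ⇒ λ=+1.235233
r₁ = λ·B[:,0] = (+0.99899,+0.04317,-0.01243); r₂ = λ·B[:,1] = (-0.03688,+0.94606,+0.32187)
r₃ = r₁×r₂ = (+0.02566,-0.32109,+0.94670); SVD([r₁ r₂ r₃]) → R = UVᵀ:
  R  [+0.99899 -0.03688 +0.02566]
  R  [+0.04317 +0.94606 -0.32109]
  R  [-0.01243 +0.32187 +0.94670]
t = (-0.31300, +0.08461, +1.23523) m
tr R = 2.891755; θ = arccos((tr R − 1)/2) = 0.330509 rad = 18.937°
axis k = ((R−Rᵀ)₃₂, (R−Rᵀ)₁₃, (R−Rᵀ)₂₁) / (2 sinθ) = (+0.990629, +0.058685, +0.123332)
rvec = θ·k = (+0.327412, +0.019396, +0.040762)

rvec=(0.3274, 0.0194, 0.0408) tvec=(-0.3130, 0.0846, 1.2352)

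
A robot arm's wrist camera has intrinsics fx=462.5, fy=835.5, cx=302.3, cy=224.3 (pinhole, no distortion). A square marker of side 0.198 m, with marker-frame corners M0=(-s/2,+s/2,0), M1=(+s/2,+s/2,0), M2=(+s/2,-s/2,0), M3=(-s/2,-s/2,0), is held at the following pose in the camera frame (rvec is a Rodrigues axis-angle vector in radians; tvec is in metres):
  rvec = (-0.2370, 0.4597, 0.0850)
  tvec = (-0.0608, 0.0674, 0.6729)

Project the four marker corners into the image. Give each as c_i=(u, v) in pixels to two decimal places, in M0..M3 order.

c0=(194.42, 416.83) c1=(313.20, 452.56) c2=(331.47, 191.13) c3=(217.10, 188.86)

Intrinsics K: fx=462.5, fy=835.5, cx=302.3, cy=224.3
Marker side s = 0.198 m; corners in marker frame (Z=0):
  M0 = (-0.0990, +0.0990, 0)
  M1 = (+0.0990, +0.0990, 0)
  M2 = (+0.0990, -0.0990, 0)
  M3 = (-0.0990, -0.0990, 0)
rvec = (-0.2370, 0.4597, 0.0850), |rvec| = θ = 0.52414 rad = 30.031°
Rodrigues: sinθ=0.50046, 1−cosθ=0.13424; R = I + sinθ·[k]× + (1−cosθ)·[k]×²:
    [+0.89320 -0.13440 +0.42910]
    [+0.02792 +0.96902 +0.24539]
    [-0.44878 -0.20720 +0.86929]
t = (-0.0608, 0.0674, 0.6729) m
M0: Pc = R·M0+t = (-0.16253, +0.16057, +0.69682); u = 462.5·(-0.16253)/0.69682 + 302.3 = 194.4216, v = 835.5·(+0.16057)/0.69682 + 224.3 = 416.8260
M1: Pc = R·M1+t = (+0.01432, +0.16610, +0.60796); u = 462.5·(+0.01432)/0.60796 + 302.3 = 313.1951, v = 835.5·(+0.16610)/0.60796 + 224.3 = 452.5635
M2: Pc = R·M2+t = (+0.04093, -0.02577, +0.64898); u = 462.5·(+0.04093)/0.64898 + 302.3 = 331.4709, v = 835.5·(-0.02577)/0.64898 + 224.3 = 191.1252
M3: Pc = R·M3+t = (-0.13592, -0.03130, +0.73784); u = 462.5·(-0.13592)/0.73784 + 302.3 = 217.1006, v = 835.5·(-0.03130)/0.73784 + 224.3 = 188.8601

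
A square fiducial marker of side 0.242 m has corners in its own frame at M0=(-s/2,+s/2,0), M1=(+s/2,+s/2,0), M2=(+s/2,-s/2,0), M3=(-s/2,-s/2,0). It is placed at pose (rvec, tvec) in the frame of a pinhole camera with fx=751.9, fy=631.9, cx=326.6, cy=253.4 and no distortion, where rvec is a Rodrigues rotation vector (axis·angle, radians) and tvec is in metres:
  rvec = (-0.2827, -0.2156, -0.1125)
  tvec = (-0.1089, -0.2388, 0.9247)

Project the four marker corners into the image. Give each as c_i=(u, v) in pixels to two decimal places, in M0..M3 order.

c0=(144.63, 170.39) c1=(347.44, 162.07) c2=(320.20, 19.71) c3=(129.73, 19.07)

Intrinsics K: fx=751.9, fy=631.9, cx=326.6, cy=253.4
Marker side s = 0.242 m; corners in marker frame (Z=0):
  M0 = (-0.1210, +0.1210, 0)
  M1 = (+0.1210, +0.1210, 0)
  M2 = (+0.1210, -0.1210, 0)
  M3 = (-0.1210, -0.1210, 0)
rvec = (-0.2827, -0.2156, -0.1125), |rvec| = θ = 0.37291 rad = 21.366°
Rodrigues: sinθ=0.36432, 1−cosθ=0.06873; R = I + sinθ·[k]× + (1−cosθ)·[k]×²:
    [+0.97077 +0.14003 -0.19492]
    [-0.07979 +0.95425 +0.28818]
    [+0.22636 -0.26421 +0.93753]
t = (-0.1089, -0.2388, 0.9247) m
M0: Pc = R·M0+t = (-0.20942, -0.11368, +0.86534); u = 751.9·(-0.20942)/0.86534 + 326.6 = 144.6346, v = 631.9·(-0.11368)/0.86534 + 253.4 = 170.3858
M1: Pc = R·M1+t = (+0.02551, -0.13299, +0.92012); u = 751.9·(+0.02551)/0.92012 + 326.6 = 347.4441, v = 631.9·(-0.13299)/0.92012 + 253.4 = 162.0677
M2: Pc = R·M2+t = (-0.00838, -0.36392, +0.98406); u = 751.9·(-0.00838)/0.98406 + 326.6 = 320.1964, v = 631.9·(-0.36392)/0.98406 + 253.4 = 19.7148
M3: Pc = R·M3+t = (-0.24331, -0.34461, +0.92928); u = 751.9·(-0.24331)/0.92928 + 326.6 = 129.7348, v = 631.9·(-0.34461)/0.92928 + 253.4 = 19.0693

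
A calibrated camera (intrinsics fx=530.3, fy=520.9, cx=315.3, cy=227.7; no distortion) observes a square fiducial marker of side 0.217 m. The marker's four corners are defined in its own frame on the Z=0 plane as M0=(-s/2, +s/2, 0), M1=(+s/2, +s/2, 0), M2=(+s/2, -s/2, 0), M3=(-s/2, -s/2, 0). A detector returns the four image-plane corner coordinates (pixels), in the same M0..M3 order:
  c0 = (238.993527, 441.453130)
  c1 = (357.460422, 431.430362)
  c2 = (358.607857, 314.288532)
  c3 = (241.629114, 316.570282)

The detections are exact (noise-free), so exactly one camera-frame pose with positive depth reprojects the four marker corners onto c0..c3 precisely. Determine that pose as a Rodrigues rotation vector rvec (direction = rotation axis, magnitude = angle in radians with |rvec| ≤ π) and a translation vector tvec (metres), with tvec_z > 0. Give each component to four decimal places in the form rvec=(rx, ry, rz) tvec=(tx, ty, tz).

Intrinsics K: fx=530.3, fy=520.9, cx=315.3, cy=227.7
Marker side s = 0.217 m; corners in marker frame (Z=0):
  M0 = (-0.1085, +0.1085, 0)
  M1 = (+0.1085, +0.1085, 0)
  M2 = (+0.1085, -0.1085, 0)
  M3 = (-0.1085, -0.1085, 0)
Detected image corners:
  c0 = (238.993527, 441.453130) px
  c1 = (357.460422, 431.430362) px
  c2 = (358.607857, 314.288532) px
  c3 = (241.629114, 316.570282) px
Planar DLT: solve 8×8 A·h = b for H (H[2,2]=1):
  H  [+629.85918 -24.63210 +301.04348]
  H  [+81.54955 +536.95969 +375.48647]
  H  [+0.29206 -0.05356 +1.00000]
B = K⁻¹H; ‖b₁‖=1.055705, ‖b₂‖=1.055705; λ = 2/(‖b₁‖+‖b₂‖) = 0.947235, sign → tz>0 ⇒ λ=+0.947235
r₁ = λ·B[:,0] = (+0.96058,+0.02736,+0.27665); r₂ = λ·B[:,1] = (-0.01383,+0.99862,-0.05074)
r₃ = r₁×r₂ = (-0.27766,+0.04491,+0.95963); SVD([r₁ r₂ r₃]) → R = UVᵀ:
  R  [+0.96058 -0.01383 -0.27766]
  R  [+0.02736 +0.99862 +0.04491]
  R  [+0.27665 -0.05074 +0.95963]
t = (-0.02547, +0.26874, +0.94723) m
tr R = 2.918826; θ = arccos((tr R − 1)/2) = 0.285883 rad = 16.380°
axis k = ((R−Rᵀ)₃₂, (R−Rᵀ)₁₃, (R−Rᵀ)₂₁) / (2 sinθ) = (-0.169578, -0.982807, +0.073038)
rvec = θ·k = (-0.048479, -0.280968, +0.020880)

rvec=(-0.0485, -0.2810, 0.0209) tvec=(-0.0255, 0.2687, 0.9472)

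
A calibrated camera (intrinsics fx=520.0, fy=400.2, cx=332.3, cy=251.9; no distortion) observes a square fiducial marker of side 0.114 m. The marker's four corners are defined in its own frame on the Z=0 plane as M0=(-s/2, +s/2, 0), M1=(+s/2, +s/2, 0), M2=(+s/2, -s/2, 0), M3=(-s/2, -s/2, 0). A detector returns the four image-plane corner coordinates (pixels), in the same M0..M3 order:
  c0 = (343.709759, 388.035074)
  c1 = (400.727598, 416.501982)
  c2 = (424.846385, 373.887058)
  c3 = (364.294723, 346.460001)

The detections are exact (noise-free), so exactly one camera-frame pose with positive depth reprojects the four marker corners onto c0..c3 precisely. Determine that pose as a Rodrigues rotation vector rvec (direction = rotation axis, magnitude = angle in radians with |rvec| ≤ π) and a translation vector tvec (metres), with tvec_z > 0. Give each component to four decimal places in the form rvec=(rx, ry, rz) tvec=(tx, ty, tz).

Intrinsics K: fx=520.0, fy=400.2, cx=332.3, cy=251.9
Marker side s = 0.114 m; corners in marker frame (Z=0):
  M0 = (-0.0570, +0.0570, 0)
  M1 = (+0.0570, +0.0570, 0)
  M2 = (+0.0570, -0.0570, 0)
  M3 = (-0.0570, -0.0570, 0)
Detected image corners:
  c0 = (343.709759, 388.035074) px
  c1 = (400.727598, 416.501982) px
  c2 = (424.846385, 373.887058) px
  c3 = (364.294723, 346.460001) px
Planar DLT: solve 8×8 A·h = b for H (H[2,2]=1):
  H  [+341.84033 -59.46809 +382.41014]
  H  [+72.72343 +504.56576 +381.28678]
  H  [-0.45254 +0.35525 +1.00000]
B = K⁻¹H; ‖b₁‖=1.148251, ‖b₂‖=1.148251; λ = 2/(‖b₁‖+‖b₂‖) = 0.870890, sign → tz>0 ⇒ λ=+0.870890
r₁ = λ·B[:,0] = (+0.82436,+0.40632,-0.39411); r₂ = λ·B[:,1] = (-0.29730,+0.90327,+0.30938)
r₃ = r₁×r₂ = (+0.48170,-0.13787,+0.86542); SVD([r₁ r₂ r₃]) → R = UVᵀ:
  R  [+0.82436 -0.29730 +0.48170]
  R  [+0.40632 +0.90327 -0.13787]
  R  [-0.39411 +0.30938 +0.86542]
t = (+0.08392, +0.28156, +0.87089) m
tr R = 2.593053; θ = arccos((tr R − 1)/2) = 0.649268 rad = 37.200°
axis k = ((R−Rᵀ)₃₂, (R−Rᵀ)₁₃, (R−Rᵀ)₂₁) / (2 sinθ) = (+0.369877, +0.724287, +0.581893)
rvec = θ·k = (+0.240149, +0.470256, +0.377805)

rvec=(0.2401, 0.4703, 0.3778) tvec=(0.0839, 0.2816, 0.8709)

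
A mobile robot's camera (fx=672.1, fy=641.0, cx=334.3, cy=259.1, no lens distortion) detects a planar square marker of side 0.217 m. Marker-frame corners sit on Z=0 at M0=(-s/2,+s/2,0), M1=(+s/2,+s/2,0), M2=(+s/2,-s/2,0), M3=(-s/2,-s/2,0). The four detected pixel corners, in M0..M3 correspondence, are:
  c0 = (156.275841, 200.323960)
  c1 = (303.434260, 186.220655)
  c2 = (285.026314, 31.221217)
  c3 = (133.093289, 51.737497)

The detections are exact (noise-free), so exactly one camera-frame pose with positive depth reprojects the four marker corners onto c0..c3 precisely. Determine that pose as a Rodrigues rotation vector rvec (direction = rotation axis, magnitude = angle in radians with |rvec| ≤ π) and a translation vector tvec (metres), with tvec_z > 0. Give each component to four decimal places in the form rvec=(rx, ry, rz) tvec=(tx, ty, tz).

Intrinsics K: fx=672.1, fy=641.0, cx=334.3, cy=259.1
Marker side s = 0.217 m; corners in marker frame (Z=0):
  M0 = (-0.1085, +0.1085, 0)
  M1 = (+0.1085, +0.1085, 0)
  M2 = (+0.1085, -0.1085, 0)
  M3 = (-0.1085, -0.1085, 0)
Detected image corners:
  c0 = (156.275841, 200.323960) px
  c1 = (303.434260, 186.220655) px
  c2 = (285.026314, 31.221217) px
  c3 = (133.093289, 51.737497) px
Planar DLT: solve 8×8 A·h = b for H (H[2,2]=1):
  H  [+650.51105 +133.67328 +218.23003]
  H  [-100.05051 +719.35406 +118.95243]
  H  [-0.17514 +0.17148 +1.00000]
B = K⁻¹H; ‖b₁‖=1.072825, ‖b₂‖=1.072825; λ = 2/(‖b₁‖+‖b₂‖) = 0.932119, sign → tz>0 ⇒ λ=+0.932119
r₁ = λ·B[:,0] = (+0.98338,-0.07950,-0.16325); r₂ = λ·B[:,1] = (+0.10588,+0.98145,+0.15984)
r₃ = r₁×r₂ = (+0.14751,-0.17447,+0.97355); SVD([r₁ r₂ r₃]) → R = UVᵀ:
  R  [+0.98338 +0.10588 +0.14751]
  R  [-0.07950 +0.98145 -0.17447]
  R  [-0.16325 +0.15984 +0.97355]
t = (-0.16097, -0.20380, +0.93212) m
tr R = 2.938374; θ = arccos((tr R − 1)/2) = 0.248888 rad = 14.260°
axis k = ((R−Rᵀ)₃₂, (R−Rᵀ)₁₃, (R−Rᵀ)₂₁) / (2 sinθ) = (+0.678604, +0.630789, -0.376300)
rvec = θ·k = (+0.168896, +0.156996, -0.093657)

rvec=(0.1689, 0.1570, -0.0937) tvec=(-0.1610, -0.2038, 0.9321)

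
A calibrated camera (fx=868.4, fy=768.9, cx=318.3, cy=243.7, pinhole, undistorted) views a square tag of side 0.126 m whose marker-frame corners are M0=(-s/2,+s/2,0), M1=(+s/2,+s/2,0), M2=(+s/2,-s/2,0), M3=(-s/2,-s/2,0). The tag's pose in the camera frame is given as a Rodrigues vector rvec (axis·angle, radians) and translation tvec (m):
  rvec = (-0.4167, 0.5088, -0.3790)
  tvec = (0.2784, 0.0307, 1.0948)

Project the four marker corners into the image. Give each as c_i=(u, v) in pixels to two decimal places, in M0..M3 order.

Intrinsics K: fx=868.4, fy=768.9, cx=318.3, cy=243.7
Marker side s = 0.126 m; corners in marker frame (Z=0):
  M0 = (-0.0630, +0.0630, 0)
  M1 = (+0.0630, +0.0630, 0)
  M2 = (+0.0630, -0.0630, 0)
  M3 = (-0.0630, -0.0630, 0)
rvec = (-0.4167, 0.5088, -0.3790), |rvec| = θ = 0.75905 rad = 43.490°
Rodrigues: sinθ=0.68823, 1−cosθ=0.27451; R = I + sinθ·[k]× + (1−cosθ)·[k]×²:
    [+0.80822 +0.24262 +0.53658]
    [-0.44466 +0.84883 +0.28595]
    [-0.38608 -0.46970 +0.79393]
t = (0.2784, 0.0307, 1.0948) m
M0: Pc = R·M0+t = (+0.24277, +0.11219, +1.08953); u = 868.4·(+0.24277)/1.08953 + 318.3 = 511.7952, v = 768.9·(+0.11219)/1.08953 + 243.7 = 322.8740
M1: Pc = R·M1+t = (+0.34460, +0.05616, +1.04089); u = 868.4·(+0.34460)/1.04089 + 318.3 = 605.7989, v = 768.9·(+0.05616)/1.04089 + 243.7 = 285.1876
M2: Pc = R·M2+t = (+0.31403, -0.05079, +1.10007); u = 868.4·(+0.31403)/1.10007 + 318.3 = 566.1991, v = 768.9·(-0.05079)/1.10007 + 243.7 = 208.2002
M3: Pc = R·M3+t = (+0.21220, +0.00524, +1.14871); u = 868.4·(+0.21220)/1.14871 + 318.3 = 478.7156, v = 768.9·(+0.00524)/1.14871 + 243.7 = 247.2053

c0=(511.80, 322.87) c1=(605.80, 285.19) c2=(566.20, 208.20) c3=(478.72, 247.21)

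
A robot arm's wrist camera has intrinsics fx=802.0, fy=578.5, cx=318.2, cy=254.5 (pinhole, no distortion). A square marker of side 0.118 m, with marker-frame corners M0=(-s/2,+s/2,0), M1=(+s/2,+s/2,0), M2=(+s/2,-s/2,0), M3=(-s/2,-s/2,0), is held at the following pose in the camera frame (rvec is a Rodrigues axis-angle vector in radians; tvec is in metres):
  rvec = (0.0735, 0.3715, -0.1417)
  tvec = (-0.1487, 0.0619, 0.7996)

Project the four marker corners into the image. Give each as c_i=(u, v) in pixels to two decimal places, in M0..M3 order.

Intrinsics K: fx=802.0, fy=578.5, cx=318.2, cy=254.5
Marker side s = 0.118 m; corners in marker frame (Z=0):
  M0 = (-0.0590, +0.0590, 0)
  M1 = (+0.0590, +0.0590, 0)
  M2 = (+0.0590, -0.0590, 0)
  M3 = (-0.0590, -0.0590, 0)
rvec = (0.0735, 0.3715, -0.1417), |rvec| = θ = 0.40434 rad = 23.167°
Rodrigues: sinθ=0.39341, 1−cosθ=0.08064; R = I + sinθ·[k]× + (1−cosθ)·[k]×²:
    [+0.92203 +0.15134 +0.35632]
    [-0.12440 +0.98743 -0.09748]
    [-0.36660 +0.04555 +0.92926]
t = (-0.1487, 0.0619, 0.7996) m
M0: Pc = R·M0+t = (-0.19417, +0.12750, +0.82392); u = 802.0·(-0.19417)/0.82392 + 318.2 = 129.1945, v = 578.5·(+0.12750)/0.82392 + 254.5 = 344.0209
M1: Pc = R·M1+t = (-0.08537, +0.11282, +0.78066); u = 802.0·(-0.08537)/0.78066 + 318.2 = 230.4945, v = 578.5·(+0.11282)/0.78066 + 254.5 = 338.1033
M2: Pc = R·M2+t = (-0.10323, -0.00370, +0.77528); u = 802.0·(-0.10323)/0.77528 + 318.2 = 211.4132, v = 578.5·(-0.00370)/0.77528 + 254.5 = 251.7404
M3: Pc = R·M3+t = (-0.21203, +0.01098, +0.81854); u = 802.0·(-0.21203)/0.81854 + 318.2 = 110.4564, v = 578.5·(+0.01098)/0.81854 + 254.5 = 262.2609

c0=(129.19, 344.02) c1=(230.49, 338.10) c2=(211.41, 251.74) c3=(110.46, 262.26)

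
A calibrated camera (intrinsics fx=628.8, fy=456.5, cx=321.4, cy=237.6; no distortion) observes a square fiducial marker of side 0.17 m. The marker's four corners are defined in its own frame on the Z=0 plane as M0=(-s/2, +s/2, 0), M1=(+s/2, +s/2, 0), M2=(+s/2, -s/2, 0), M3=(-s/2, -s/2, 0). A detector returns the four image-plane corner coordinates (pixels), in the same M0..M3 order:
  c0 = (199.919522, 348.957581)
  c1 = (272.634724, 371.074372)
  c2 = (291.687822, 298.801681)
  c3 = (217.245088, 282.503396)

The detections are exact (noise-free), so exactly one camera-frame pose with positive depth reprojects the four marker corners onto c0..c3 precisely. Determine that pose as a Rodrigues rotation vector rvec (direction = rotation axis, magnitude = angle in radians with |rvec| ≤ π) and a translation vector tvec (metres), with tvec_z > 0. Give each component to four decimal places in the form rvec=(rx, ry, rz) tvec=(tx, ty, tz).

Intrinsics K: fx=628.8, fy=456.5, cx=321.4, cy=237.6
Marker side s = 0.17 m; corners in marker frame (Z=0):
  M0 = (-0.0850, +0.0850, 0)
  M1 = (+0.0850, +0.0850, 0)
  M2 = (+0.0850, -0.0850, 0)
  M3 = (-0.0850, -0.0850, 0)
Detected image corners:
  c0 = (199.919522, 348.957581) px
  c1 = (272.634724, 371.074372) px
  c2 = (291.687822, 298.801681) px
  c3 = (217.245088, 282.503396) px
Planar DLT: solve 8×8 A·h = b for H (H[2,2]=1):
  H  [+310.70974 -103.07742 +243.80402]
  H  [-48.88441 +412.20710 +324.97254]
  H  [-0.49762 +0.01509 +1.00000]
B = K⁻¹H; ‖b₁‖=0.911550, ‖b₂‖=0.911549; λ = 2/(‖b₁‖+‖b₂‖) = 1.097033, sign → tz>0 ⇒ λ=+1.097033
r₁ = λ·B[:,0] = (+0.82111,+0.16666,-0.54590); r₂ = λ·B[:,1] = (-0.18830,+0.98197,+0.01656)
r₃ = r₁×r₂ = (+0.53882,+0.08920,+0.83769); SVD([r₁ r₂ r₃]) → R = UVᵀ:
  R  [+0.82111 -0.18830 +0.53882]
  R  [+0.16666 +0.98197 +0.08920]
  R  [-0.54590 +0.01656 +0.83769]
t = (-0.13538, +0.20997, +1.09703) m
tr R = 2.640764; θ = arccos((tr R − 1)/2) = 0.608717 rad = 34.877°
axis k = ((R−Rᵀ)₃₂, (R−Rᵀ)₁₃, (R−Rᵀ)₂₁) / (2 sinθ) = (-0.063514, +0.948490, +0.310374)
rvec = θ·k = (-0.038662, +0.577362, +0.188930)

rvec=(-0.0387, 0.5774, 0.1889) tvec=(-0.1354, 0.2100, 1.0970)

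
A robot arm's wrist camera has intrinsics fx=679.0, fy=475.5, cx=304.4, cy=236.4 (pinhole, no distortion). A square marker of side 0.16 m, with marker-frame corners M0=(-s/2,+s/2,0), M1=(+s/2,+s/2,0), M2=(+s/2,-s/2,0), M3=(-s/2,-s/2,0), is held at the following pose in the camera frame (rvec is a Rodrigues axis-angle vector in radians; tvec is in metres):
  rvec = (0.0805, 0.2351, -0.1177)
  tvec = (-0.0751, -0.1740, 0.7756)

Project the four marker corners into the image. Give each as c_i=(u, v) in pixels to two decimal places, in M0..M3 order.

Intrinsics K: fx=679.0, fy=475.5, cx=304.4, cy=236.4
Marker side s = 0.16 m; corners in marker frame (Z=0):
  M0 = (-0.0800, +0.0800, 0)
  M1 = (+0.0800, +0.0800, 0)
  M2 = (+0.0800, -0.0800, 0)
  M3 = (-0.0800, -0.0800, 0)
rvec = (0.0805, 0.2351, -0.1177), |rvec| = θ = 0.27496 rad = 15.754°
Rodrigues: sinθ=0.27151, 1−cosθ=0.03757; R = I + sinθ·[k]× + (1−cosθ)·[k]×²:
    [+0.96565 +0.12563 +0.22744]
    [-0.10682 +0.98990 -0.09324]
    [-0.23686 +0.06574 +0.96932]
t = (-0.0751, -0.1740, 0.7756) m
M0: Pc = R·M0+t = (-0.14230, -0.08626, +0.79981); u = 679.0·(-0.14230)/0.79981 + 304.4 = 183.5919, v = 475.5·(-0.08626)/0.79981 + 236.4 = 185.1153
M1: Pc = R·M1+t = (+0.01220, -0.10335, +0.76191); u = 679.0·(+0.01220)/0.76191 + 304.4 = 315.2746, v = 475.5·(-0.10335)/0.76191 + 236.4 = 171.8981
M2: Pc = R·M2+t = (-0.00790, -0.26174, +0.75139); u = 679.0·(-0.00790)/0.75139 + 304.4 = 297.2632, v = 475.5·(-0.26174)/0.75139 + 236.4 = 70.7660
M3: Pc = R·M3+t = (-0.16240, -0.24465, +0.78929); u = 679.0·(-0.16240)/0.78929 + 304.4 = 164.6904, v = 475.5·(-0.24465)/0.78929 + 236.4 = 89.0151

c0=(183.59, 185.12) c1=(315.27, 171.90) c2=(297.26, 70.77) c3=(164.69, 89.02)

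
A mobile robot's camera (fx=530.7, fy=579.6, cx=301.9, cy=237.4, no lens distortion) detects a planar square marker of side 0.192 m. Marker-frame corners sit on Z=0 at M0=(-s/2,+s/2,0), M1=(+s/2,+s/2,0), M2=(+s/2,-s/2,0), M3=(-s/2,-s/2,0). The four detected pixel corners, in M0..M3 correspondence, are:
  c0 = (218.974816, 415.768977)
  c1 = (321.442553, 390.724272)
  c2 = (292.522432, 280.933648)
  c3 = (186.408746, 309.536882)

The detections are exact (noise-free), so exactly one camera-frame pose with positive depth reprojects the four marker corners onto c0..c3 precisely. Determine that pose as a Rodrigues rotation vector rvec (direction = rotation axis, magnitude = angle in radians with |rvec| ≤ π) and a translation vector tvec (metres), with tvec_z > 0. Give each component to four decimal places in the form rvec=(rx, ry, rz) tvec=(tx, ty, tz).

rvec=(0.2171, 0.0835, -0.2597) tvec=(-0.0831, 0.1819, 0.9319)

Intrinsics K: fx=530.7, fy=579.6, cx=301.9, cy=237.4
Marker side s = 0.192 m; corners in marker frame (Z=0):
  M0 = (-0.0960, +0.0960, 0)
  M1 = (+0.0960, +0.0960, 0)
  M2 = (+0.0960, -0.0960, 0)
  M3 = (-0.0960, -0.0960, 0)
Detected image corners:
  c0 = (218.974816, 415.768977) px
  c1 = (321.442553, 390.724272) px
  c2 = (292.522432, 280.933648) px
  c3 = (186.408746, 309.536882) px
Planar DLT: solve 8×8 A·h = b for H (H[2,2]=1):
  H  [+512.97509 +215.47439 +254.56758]
  H  [-180.63983 +638.16721 +350.51653]
  H  [-0.11775 +0.21679 +1.00000]
B = K⁻¹H; ‖b₁‖=1.073110, ‖b₂‖=1.073110; λ = 2/(‖b₁‖+‖b₂‖) = 0.931871, sign → tz>0 ⇒ λ=+0.931871
r₁ = λ·B[:,0] = (+0.96317,-0.24548,-0.10973); r₂ = λ·B[:,1] = (+0.26343,+0.94329,+0.20202)
r₃ = r₁×r₂ = (+0.05391,-0.22349,+0.97321); SVD([r₁ r₂ r₃]) → R = UVᵀ:
  R  [+0.96317 +0.26343 +0.05391]
  R  [-0.24548 +0.94329 -0.22349]
  R  [-0.10973 +0.20202 +0.97321]
t = (-0.08311, +0.18187, +0.93187) m
tr R = 2.879671; θ = arccos((tr R − 1)/2) = 0.348648 rad = 19.976°
axis k = ((R−Rᵀ)₃₂, (R−Rᵀ)₁₃, (R−Rᵀ)₂₁) / (2 sinθ) = (+0.622772, +0.239510, -0.744842)
rvec = θ·k = (+0.217128, +0.083505, -0.259688)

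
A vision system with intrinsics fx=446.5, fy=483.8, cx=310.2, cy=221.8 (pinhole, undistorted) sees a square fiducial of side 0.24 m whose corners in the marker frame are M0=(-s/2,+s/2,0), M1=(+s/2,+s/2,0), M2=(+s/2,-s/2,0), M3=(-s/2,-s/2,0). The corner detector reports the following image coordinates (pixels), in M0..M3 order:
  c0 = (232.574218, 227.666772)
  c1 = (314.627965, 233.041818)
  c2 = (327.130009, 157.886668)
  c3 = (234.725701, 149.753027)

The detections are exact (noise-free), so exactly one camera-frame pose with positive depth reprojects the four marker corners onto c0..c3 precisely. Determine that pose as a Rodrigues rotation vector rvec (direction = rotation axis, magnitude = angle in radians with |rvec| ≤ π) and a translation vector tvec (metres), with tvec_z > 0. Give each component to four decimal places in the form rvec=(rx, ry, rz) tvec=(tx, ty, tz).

rvec=(0.6784, -0.1043, 0.1050) tvec=(-0.0899, -0.0697, 1.2318)

Intrinsics K: fx=446.5, fy=483.8, cx=310.2, cy=221.8
Marker side s = 0.24 m; corners in marker frame (Z=0):
  M0 = (-0.1200, +0.1200, 0)
  M1 = (+0.1200, +0.1200, 0)
  M2 = (+0.1200, -0.1200, 0)
  M3 = (-0.1200, -0.1200, 0)
Detected image corners:
  c0 = (232.574218, 227.666772) px
  c1 = (314.627965, 233.041818) px
  c2 = (327.130009, 157.886668) px
  c3 = (234.725701, 149.753027) px
Planar DLT: solve 8×8 A·h = b for H (H[2,2]=1):
  H  [+391.47690 +108.74498 +277.59677]
  H  [+48.11216 +415.49776 +194.44112]
  H  [+0.10577 +0.50330 +1.00000]
B = K⁻¹H; ‖b₁‖=0.811823, ‖b₂‖=0.811823; λ = 2/(‖b₁‖+‖b₂‖) = 1.231796, sign → tz>0 ⇒ λ=+1.231796
r₁ = λ·B[:,0] = (+0.98949,+0.06277,+0.13028); r₂ = λ·B[:,1] = (-0.13071,+0.77367,+0.61996)
r₃ = r₁×r₂ = (-0.06188,-0.63047,+0.77374); SVD([r₁ r₂ r₃]) → R = UVᵀ:
  R  [+0.98949 -0.13071 -0.06188]
  R  [+0.06277 +0.77367 -0.63047]
  R  [+0.13028 +0.61996 +0.77374]
t = (-0.08995, -0.06966, +1.23180) m
tr R = 2.536898; θ = arccos((tr R − 1)/2) = 0.694383 rad = 39.785°
axis k = ((R−Rᵀ)₃₂, (R−Rᵀ)₁₃, (R−Rᵀ)₂₁) / (2 sinθ) = (+0.977038, -0.150147, +0.151174)
rvec = θ·k = (+0.678438, -0.104259, +0.104973)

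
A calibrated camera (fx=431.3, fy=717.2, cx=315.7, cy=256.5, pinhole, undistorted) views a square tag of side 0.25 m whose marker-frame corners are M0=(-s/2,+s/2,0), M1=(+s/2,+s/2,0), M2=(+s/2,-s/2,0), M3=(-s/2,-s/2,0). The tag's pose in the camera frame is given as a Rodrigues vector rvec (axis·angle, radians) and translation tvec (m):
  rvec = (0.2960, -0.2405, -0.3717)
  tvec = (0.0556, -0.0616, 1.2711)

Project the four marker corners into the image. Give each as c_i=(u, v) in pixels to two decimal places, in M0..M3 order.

c0=(309.85, 311.14) c1=(383.15, 257.03) c2=(360.02, 129.67) c3=(280.94, 182.80)

Intrinsics K: fx=431.3, fy=717.2, cx=315.7, cy=256.5
Marker side s = 0.25 m; corners in marker frame (Z=0):
  M0 = (-0.1250, +0.1250, 0)
  M1 = (+0.1250, +0.1250, 0)
  M2 = (+0.1250, -0.1250, 0)
  M3 = (-0.1250, -0.1250, 0)
rvec = (0.2960, -0.2405, -0.3717), |rvec| = θ = 0.53256 rad = 30.513°
Rodrigues: sinθ=0.50774, 1−cosθ=0.13849; R = I + sinθ·[k]× + (1−cosθ)·[k]×²:
    [+0.90429 +0.31962 -0.28302]
    [-0.38914 +0.88975 -0.23855]
    [+0.17557 +0.32586 +0.92897]
t = (0.0556, -0.0616, 1.2711) m
M0: Pc = R·M0+t = (-0.01748, +0.09826, +1.28989); u = 431.3·(-0.01748)/1.28989 + 315.7 = 309.8536, v = 717.2·(+0.09826)/1.28989 + 256.5 = 311.1352
M1: Pc = R·M1+t = (+0.20859, +0.00098, +1.33378); u = 431.3·(+0.20859)/1.33378 + 315.7 = 383.1508, v = 717.2·(+0.00098)/1.33378 + 256.5 = 257.0254
M2: Pc = R·M2+t = (+0.12868, -0.22146, +1.25231); u = 431.3·(+0.12868)/1.25231 + 315.7 = 360.0193, v = 717.2·(-0.22146)/1.25231 + 256.5 = 129.6690
M3: Pc = R·M3+t = (-0.09739, -0.12418, +1.20842); u = 431.3·(-0.09739)/1.20842 + 315.7 = 280.9408, v = 717.2·(-0.12418)/1.20842 + 256.5 = 182.8008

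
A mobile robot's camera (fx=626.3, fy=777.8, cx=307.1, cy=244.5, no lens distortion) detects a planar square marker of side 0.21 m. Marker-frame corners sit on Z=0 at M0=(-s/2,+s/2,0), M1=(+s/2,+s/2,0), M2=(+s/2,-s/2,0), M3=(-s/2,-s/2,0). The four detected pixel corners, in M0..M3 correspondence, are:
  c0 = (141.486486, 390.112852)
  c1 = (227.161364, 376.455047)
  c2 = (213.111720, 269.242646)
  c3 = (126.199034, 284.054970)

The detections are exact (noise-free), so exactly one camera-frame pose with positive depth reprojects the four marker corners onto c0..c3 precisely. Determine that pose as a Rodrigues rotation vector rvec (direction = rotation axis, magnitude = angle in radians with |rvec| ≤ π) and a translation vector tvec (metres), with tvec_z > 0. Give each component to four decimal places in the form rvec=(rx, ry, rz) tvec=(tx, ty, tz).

rvec=(0.1166, 0.0539, -0.1404) tvec=(-0.3093, 0.1643, 1.4875)

Intrinsics K: fx=626.3, fy=777.8, cx=307.1, cy=244.5
Marker side s = 0.21 m; corners in marker frame (Z=0):
  M0 = (-0.1050, +0.1050, 0)
  M1 = (+0.1050, +0.1050, 0)
  M2 = (+0.1050, -0.1050, 0)
  M3 = (-0.1050, -0.1050, 0)
Detected image corners:
  c0 = (141.486486, 390.112852) px
  c1 = (227.161364, 376.455047) px
  c2 = (213.111720, 269.242646) px
  c3 = (126.199034, 284.054970) px
Planar DLT: solve 8×8 A·h = b for H (H[2,2]=1):
  H  [+403.55503 +83.20084 +176.85969]
  H  [-81.45667 +532.64035 +330.41928]
  H  [-0.04150 +0.07536 +1.00000]
B = K⁻¹H; ‖b₁‖=0.672270, ‖b₂‖=0.672270; λ = 2/(‖b₁‖+‖b₂‖) = 1.487497, sign → tz>0 ⇒ λ=+1.487497
r₁ = λ·B[:,0] = (+0.98873,-0.13638,-0.06173); r₂ = λ·B[:,1] = (+0.14264,+0.98341,+0.11210)
r₃ = r₁×r₂ = (+0.04541,-0.11964,+0.99178); SVD([r₁ r₂ r₃]) → R = UVᵀ:
  R  [+0.98873 +0.14264 +0.04541]
  R  [-0.13638 +0.98341 -0.11964]
  R  [-0.06173 +0.11210 +0.99178]
t = (-0.30933, +0.16432, +1.48750) m
tr R = 2.963917; θ = arccos((tr R − 1)/2) = 0.190243 rad = 10.900°
axis k = ((R−Rᵀ)₃₂, (R−Rᵀ)₁₃, (R−Rᵀ)₂₁) / (2 sinθ) = (+0.612738, +0.283292, -0.737765)
rvec = θ·k = (+0.116569, +0.053894, -0.140355)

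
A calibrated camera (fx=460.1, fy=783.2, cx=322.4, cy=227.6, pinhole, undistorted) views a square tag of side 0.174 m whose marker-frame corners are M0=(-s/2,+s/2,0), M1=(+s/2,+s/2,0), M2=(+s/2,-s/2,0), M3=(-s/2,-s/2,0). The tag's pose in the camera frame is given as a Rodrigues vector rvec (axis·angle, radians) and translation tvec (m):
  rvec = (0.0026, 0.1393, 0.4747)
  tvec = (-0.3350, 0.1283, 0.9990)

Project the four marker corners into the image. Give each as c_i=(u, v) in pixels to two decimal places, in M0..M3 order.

Intrinsics K: fx=460.1, fy=783.2, cx=322.4, cy=227.6
Marker side s = 0.174 m; corners in marker frame (Z=0):
  M0 = (-0.0870, +0.0870, 0)
  M1 = (+0.0870, +0.0870, 0)
  M2 = (+0.0870, -0.0870, 0)
  M3 = (-0.0870, -0.0870, 0)
rvec = (0.0026, 0.1393, 0.4747), |rvec| = θ = 0.49472 rad = 28.346°
Rodrigues: sinθ=0.47479, 1−cosθ=0.11990; R = I + sinθ·[k]× + (1−cosθ)·[k]×²:
    [+0.88010 -0.45539 +0.13429]
    [+0.45575 +0.88961 +0.02990]
    [-0.13308 +0.03489 +0.99049]
t = (-0.3350, 0.1283, 0.9990) m
M0: Pc = R·M0+t = (-0.45119, +0.16605, +1.01361); u = 460.1·(-0.45119)/1.01361 + 322.4 = 117.5964, v = 783.2·(+0.16605)/1.01361 + 227.6 = 355.9003
M1: Pc = R·M1+t = (-0.29805, +0.24535, +0.99046); u = 460.1·(-0.29805)/0.99046 + 322.4 = 183.9458, v = 783.2·(+0.24535)/0.99046 + 227.6 = 421.6063
M2: Pc = R·M2+t = (-0.21881, +0.09055, +0.98439); u = 460.1·(-0.21881)/0.98439 + 322.4 = 220.1279, v = 783.2·(+0.09055)/0.98439 + 227.6 = 299.6472
M3: Pc = R·M3+t = (-0.37195, +0.01125, +1.00754); u = 460.1·(-0.37195)/1.00754 + 322.4 = 152.5471, v = 783.2·(+0.01125)/1.00754 + 227.6 = 236.3482

c0=(117.60, 355.90) c1=(183.95, 421.61) c2=(220.13, 299.65) c3=(152.55, 236.35)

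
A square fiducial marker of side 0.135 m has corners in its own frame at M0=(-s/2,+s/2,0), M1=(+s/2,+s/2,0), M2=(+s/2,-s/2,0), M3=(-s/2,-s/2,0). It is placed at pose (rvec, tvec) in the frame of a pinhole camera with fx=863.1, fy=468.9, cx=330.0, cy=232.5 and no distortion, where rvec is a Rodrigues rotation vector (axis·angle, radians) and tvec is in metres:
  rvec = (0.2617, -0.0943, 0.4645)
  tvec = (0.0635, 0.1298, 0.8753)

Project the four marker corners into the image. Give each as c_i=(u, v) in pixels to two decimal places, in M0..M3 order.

c0=(303.28, 317.11) c1=(419.06, 345.45) c2=(483.04, 286.77) c3=(364.59, 256.02)

Intrinsics K: fx=863.1, fy=468.9, cx=330.0, cy=232.5
Marker side s = 0.135 m; corners in marker frame (Z=0):
  M0 = (-0.0675, +0.0675, 0)
  M1 = (+0.0675, +0.0675, 0)
  M2 = (+0.0675, -0.0675, 0)
  M3 = (-0.0675, -0.0675, 0)
rvec = (0.2617, -0.0943, 0.4645), |rvec| = θ = 0.54142 rad = 31.021°
Rodrigues: sinθ=0.51536, 1−cosθ=0.14302; R = I + sinθ·[k]× + (1−cosθ)·[k]×²:
    [+0.89039 -0.45418 -0.03045]
    [+0.43010 +0.86131 -0.27047]
    [+0.14907 +0.22773 +0.96225]
t = (0.0635, 0.1298, 0.8753) m
M0: Pc = R·M0+t = (-0.02726, +0.15891, +0.88061); u = 863.1·(-0.02726)/0.88061 + 330.0 = 303.2837, v = 468.9·(+0.15891)/0.88061 + 232.5 = 317.1137
M1: Pc = R·M1+t = (+0.09294, +0.21697, +0.90073); u = 863.1·(+0.09294)/0.90073 + 330.0 = 419.0611, v = 468.9·(+0.21697)/0.90073 + 232.5 = 345.4494
M2: Pc = R·M2+t = (+0.15426, +0.10069, +0.86999); u = 863.1·(+0.15426)/0.86999 + 330.0 = 483.0366, v = 468.9·(+0.10069)/0.86999 + 232.5 = 286.7705
M3: Pc = R·M3+t = (+0.03406, +0.04263, +0.84987); u = 863.1·(+0.03406)/0.84987 + 330.0 = 364.5859, v = 468.9·(+0.04263)/0.84987 + 232.5 = 256.0203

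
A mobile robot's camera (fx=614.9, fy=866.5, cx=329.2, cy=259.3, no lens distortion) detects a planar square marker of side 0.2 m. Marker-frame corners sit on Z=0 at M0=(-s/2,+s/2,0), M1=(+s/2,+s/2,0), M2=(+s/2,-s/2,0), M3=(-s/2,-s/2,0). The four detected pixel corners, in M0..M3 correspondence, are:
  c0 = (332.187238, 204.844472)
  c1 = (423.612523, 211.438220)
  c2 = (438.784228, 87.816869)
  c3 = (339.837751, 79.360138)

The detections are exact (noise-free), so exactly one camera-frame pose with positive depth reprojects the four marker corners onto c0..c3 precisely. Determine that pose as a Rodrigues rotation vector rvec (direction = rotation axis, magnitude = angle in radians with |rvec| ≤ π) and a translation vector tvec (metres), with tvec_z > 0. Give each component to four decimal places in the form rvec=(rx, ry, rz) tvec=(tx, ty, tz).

rvec=(0.5429, -0.0505, 0.0634) tvec=(0.1135, -0.1642, 1.2825)

Intrinsics K: fx=614.9, fy=866.5, cx=329.2, cy=259.3
Marker side s = 0.2 m; corners in marker frame (Z=0):
  M0 = (-0.1000, +0.1000, 0)
  M1 = (+0.1000, +0.1000, 0)
  M2 = (+0.1000, -0.1000, 0)
  M3 = (-0.1000, -0.1000, 0)
Detected image corners:
  c0 = (332.187238, 204.844472) px
  c1 = (423.612523, 211.438220) px
  c2 = (438.784228, 87.816869) px
  c3 = (339.837751, 79.360138) px
Planar DLT: solve 8×8 A·h = b for H (H[2,2]=1):
  H  [+494.56670 +96.72863 +383.61715]
  H  [+44.81296 +681.25283 +148.38210]
  H  [+0.05055 +0.40114 +1.00000]
B = K⁻¹H; ‖b₁‖=0.779742, ‖b₂‖=0.779742; λ = 2/(‖b₁‖+‖b₂‖) = 1.282476, sign → tz>0 ⇒ λ=+1.282476
r₁ = λ·B[:,0] = (+0.99679,+0.04693,+0.06483); r₂ = λ·B[:,1] = (-0.07368,+0.85435,+0.51445)
r₃ = r₁×r₂ = (-0.03125,-0.51758,+0.85507); SVD([r₁ r₂ r₃]) → R = UVᵀ:
  R  [+0.99679 -0.07368 -0.03125]
  R  [+0.04693 +0.85435 -0.51758]
  R  [+0.06483 +0.51445 +0.85507]
t = (+0.11350, -0.16417, +1.28248) m
tr R = 2.706206; θ = arccos((tr R − 1)/2) = 0.548892 rad = 31.449°
axis k = ((R−Rᵀ)₃₂, (R−Rᵀ)₁₃, (R−Rᵀ)₂₁) / (2 sinθ) = (+0.989022, -0.092073, +0.115579)
rvec = θ·k = (+0.542866, -0.050538, +0.063440)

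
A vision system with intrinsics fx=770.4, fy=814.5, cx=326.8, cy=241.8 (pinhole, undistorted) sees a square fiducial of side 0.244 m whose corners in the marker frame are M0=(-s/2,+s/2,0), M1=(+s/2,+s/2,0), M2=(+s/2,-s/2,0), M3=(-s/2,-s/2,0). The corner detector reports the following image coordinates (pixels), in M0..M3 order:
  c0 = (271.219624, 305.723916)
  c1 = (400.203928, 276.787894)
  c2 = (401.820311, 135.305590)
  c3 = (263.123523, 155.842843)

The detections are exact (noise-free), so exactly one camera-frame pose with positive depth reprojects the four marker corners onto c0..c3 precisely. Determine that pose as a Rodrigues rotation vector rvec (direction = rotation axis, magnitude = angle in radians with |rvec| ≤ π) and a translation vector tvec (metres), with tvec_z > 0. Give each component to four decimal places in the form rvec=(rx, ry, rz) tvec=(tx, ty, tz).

Intrinsics K: fx=770.4, fy=814.5, cx=326.8, cy=241.8
Marker side s = 0.244 m; corners in marker frame (Z=0):
  M0 = (-0.1220, +0.1220, 0)
  M1 = (+0.1220, +0.1220, 0)
  M2 = (+0.1220, -0.1220, 0)
  M3 = (-0.1220, -0.1220, 0)
Detected image corners:
  c0 = (271.219624, 305.723916) px
  c1 = (400.203928, 276.787894) px
  c2 = (401.820311, 135.305590) px
  c3 = (263.123523, 155.842843) px
Planar DLT: solve 8×8 A·h = b for H (H[2,2]=1):
  H  [+643.23891 +109.63650 +336.48099]
  H  [-39.60974 +659.90481 +220.56561]
  H  [+0.28560 +0.29049 +1.00000]
B = K⁻¹H; ‖b₁‖=0.780298, ‖b₂‖=0.780298; λ = 2/(‖b₁‖+‖b₂‖) = 1.281561, sign → tz>0 ⇒ λ=+1.281561
r₁ = λ·B[:,0] = (+0.91477,-0.17098,+0.36602); r₂ = λ·B[:,1] = (+0.02446,+0.92780,+0.37229)
r₃ = r₁×r₂ = (-0.40324,-0.33160,+0.85290); SVD([r₁ r₂ r₃]) → R = UVᵀ:
  R  [+0.91477 +0.02446 -0.40324]
  R  [-0.17098 +0.92780 -0.33160]
  R  [+0.36602 +0.37229 +0.85290]
t = (+0.01610, -0.03341, +1.28156) m
tr R = 2.695459; θ = arccos((tr R − 1)/2) = 0.559106 rad = 32.034°
axis k = ((R−Rᵀ)₃₂, (R−Rᵀ)₁₃, (R−Rᵀ)₂₁) / (2 sinθ) = (+0.663510, -0.725131, -0.184229)
rvec = θ·k = (+0.370973, -0.405425, -0.103004)

rvec=(0.3710, -0.4054, -0.1030) tvec=(0.0161, -0.0334, 1.2816)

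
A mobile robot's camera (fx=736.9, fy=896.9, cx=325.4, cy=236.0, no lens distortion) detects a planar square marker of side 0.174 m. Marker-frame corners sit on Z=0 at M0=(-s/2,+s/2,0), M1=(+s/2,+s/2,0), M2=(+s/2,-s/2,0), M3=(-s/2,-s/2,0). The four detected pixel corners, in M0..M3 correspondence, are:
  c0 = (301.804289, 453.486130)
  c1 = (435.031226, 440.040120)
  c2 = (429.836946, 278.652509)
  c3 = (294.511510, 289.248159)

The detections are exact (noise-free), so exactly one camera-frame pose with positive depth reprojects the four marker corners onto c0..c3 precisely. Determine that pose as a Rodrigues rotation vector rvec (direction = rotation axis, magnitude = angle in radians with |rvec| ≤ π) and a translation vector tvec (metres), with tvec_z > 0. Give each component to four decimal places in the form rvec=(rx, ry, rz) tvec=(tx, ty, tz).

rvec=(0.0775, -0.1033, -0.0544) tvec=(0.0519, 0.1366, 0.9433)

Intrinsics K: fx=736.9, fy=896.9, cx=325.4, cy=236.0
Marker side s = 0.174 m; corners in marker frame (Z=0):
  M0 = (-0.0870, +0.0870, 0)
  M1 = (+0.0870, +0.0870, 0)
  M2 = (+0.0870, -0.0870, 0)
  M3 = (-0.0870, -0.0870, 0)
Detected image corners:
  c0 = (301.804289, 453.486130) px
  c1 = (435.031226, 440.040120) px
  c2 = (429.836946, 278.652509) px
  c3 = (294.511510, 289.248159) px
Planar DLT: solve 8×8 A·h = b for H (H[2,2]=1):
  H  [+810.70029 +66.82083 +365.94332]
  H  [-30.09661 +966.62924 +365.90176]
  H  [+0.10688 +0.08485 +1.00000]
B = K⁻¹H; ‖b₁‖=1.060160, ‖b₂‖=1.060160; λ = 2/(‖b₁‖+‖b₂‖) = 0.943254, sign → tz>0 ⇒ λ=+0.943254
r₁ = λ·B[:,0] = (+0.99320,-0.05818,+0.10081); r₂ = λ·B[:,1] = (+0.05019,+0.99553,+0.08003)
r₃ = r₁×r₂ = (-0.10502,-0.07443,+0.99168); SVD([r₁ r₂ r₃]) → R = UVᵀ:
  R  [+0.99320 +0.05019 -0.10502]
  R  [-0.05818 +0.99553 -0.07443]
  R  [+0.10081 +0.08003 +0.99168]
t = (+0.05190, +0.13662, +0.94325) m
tr R = 2.980411; θ = arccos((tr R − 1)/2) = 0.140073 rad = 8.026°
axis k = ((R−Rᵀ)₃₂, (R−Rᵀ)₁₃, (R−Rᵀ)₂₁) / (2 sinθ) = (+0.553167, -0.737144, -0.388104)
rvec = θ·k = (+0.077484, -0.103254, -0.054363)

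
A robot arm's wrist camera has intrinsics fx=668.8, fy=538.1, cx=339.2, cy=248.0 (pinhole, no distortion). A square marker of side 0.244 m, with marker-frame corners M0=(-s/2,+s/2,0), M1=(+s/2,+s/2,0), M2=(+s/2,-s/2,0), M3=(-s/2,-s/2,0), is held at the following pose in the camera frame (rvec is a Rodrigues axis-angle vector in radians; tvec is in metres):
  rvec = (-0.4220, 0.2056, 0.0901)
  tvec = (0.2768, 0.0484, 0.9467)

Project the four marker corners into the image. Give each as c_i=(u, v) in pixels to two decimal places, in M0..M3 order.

c0=(441.94, 337.54) c1=(630.71, 349.62) c2=(623.34, 216.30) c3=(452.85, 212.26)

Intrinsics K: fx=668.8, fy=538.1, cx=339.2, cy=248.0
Marker side s = 0.244 m; corners in marker frame (Z=0):
  M0 = (-0.1220, +0.1220, 0)
  M1 = (+0.1220, +0.1220, 0)
  M2 = (+0.1220, -0.1220, 0)
  M3 = (-0.1220, -0.1220, 0)
rvec = (-0.4220, 0.2056, 0.0901), |rvec| = θ = 0.47799 rad = 27.387°
Rodrigues: sinθ=0.45999, 1−cosθ=0.11208; R = I + sinθ·[k]× + (1−cosθ)·[k]×²:
    [+0.97528 -0.12927 +0.17921]
    [+0.04415 +0.90866 +0.41520]
    [-0.21651 -0.39703 +0.89190]
t = (0.2768, 0.0484, 0.9467) m
M0: Pc = R·M0+t = (+0.14204, +0.15387, +0.92468); u = 668.8·(+0.14204)/0.92468 + 339.2 = 441.9380, v = 538.1·(+0.15387)/0.92468 + 248.0 = 337.5423
M1: Pc = R·M1+t = (+0.38001, +0.16464, +0.87185); u = 668.8·(+0.38001)/0.87185 + 339.2 = 630.7105, v = 538.1·(+0.16464)/0.87185 + 248.0 = 349.6162
M2: Pc = R·M2+t = (+0.41156, -0.05707, +0.96872); u = 668.8·(+0.41156)/0.96872 + 339.2 = 623.3351, v = 538.1·(-0.05707)/0.96872 + 248.0 = 216.2989
M3: Pc = R·M3+t = (+0.17359, -0.06784, +1.02155); u = 668.8·(+0.17359)/1.02155 + 339.2 = 452.8455, v = 538.1·(-0.06784)/1.02155 + 248.0 = 212.2643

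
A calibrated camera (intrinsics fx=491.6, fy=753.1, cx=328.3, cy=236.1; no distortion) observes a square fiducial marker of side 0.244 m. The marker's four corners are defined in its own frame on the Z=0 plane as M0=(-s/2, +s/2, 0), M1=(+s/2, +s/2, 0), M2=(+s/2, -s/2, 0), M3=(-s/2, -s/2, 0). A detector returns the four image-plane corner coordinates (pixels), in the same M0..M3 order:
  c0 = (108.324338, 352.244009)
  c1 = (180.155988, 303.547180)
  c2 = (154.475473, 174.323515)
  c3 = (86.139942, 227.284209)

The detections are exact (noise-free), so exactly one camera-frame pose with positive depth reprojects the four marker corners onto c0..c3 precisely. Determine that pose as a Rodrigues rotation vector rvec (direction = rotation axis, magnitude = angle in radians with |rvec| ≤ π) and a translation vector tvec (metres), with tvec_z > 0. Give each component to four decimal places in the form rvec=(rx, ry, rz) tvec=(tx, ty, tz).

rvec=(-0.1369, 0.2964, -0.3769) tvec=(-0.5382, 0.0495, 1.3426)

Intrinsics K: fx=491.6, fy=753.1, cx=328.3, cy=236.1
Marker side s = 0.244 m; corners in marker frame (Z=0):
  M0 = (-0.1220, +0.1220, 0)
  M1 = (+0.1220, +0.1220, 0)
  M2 = (+0.1220, -0.1220, 0)
  M3 = (-0.1220, -0.1220, 0)
Detected image corners:
  c0 = (108.324338, 352.244009) px
  c1 = (180.155988, 303.547180) px
  c2 = (154.475473, 174.323515) px
  c3 = (86.139942, 227.284209) px
Planar DLT: solve 8×8 A·h = b for H (H[2,2]=1):
  H  [+261.58886 +79.58621 +131.24690]
  H  [-259.45980 +484.03154 +263.87361]
  H  [-0.19292 -0.13857 +1.00000]
B = K⁻¹H; ‖b₁‖=0.744817, ‖b₂‖=0.744817; λ = 2/(‖b₁‖+‖b₂‖) = 1.342611, sign → tz>0 ⇒ λ=+1.342611
r₁ = λ·B[:,0] = (+0.88740,-0.38136,-0.25901); r₂ = λ·B[:,1] = (+0.34160,+0.92125,-0.18604)
r₃ = r₁×r₂ = (+0.30956,+0.07662,+0.94779); SVD([r₁ r₂ r₃]) → R = UVᵀ:
  R  [+0.88740 +0.34160 +0.30956]
  R  [-0.38136 +0.92125 +0.07662]
  R  [-0.25901 -0.18604 +0.94779]
t = (-0.53817, +0.04951, +1.34261) m
tr R = 2.756434; θ = arccos((tr R − 1)/2) = 0.498675 rad = 28.572°
axis k = ((R−Rᵀ)₃₂, (R−Rᵀ)₁₃, (R−Rᵀ)₂₁) / (2 sinθ) = (-0.274598, +0.594418, -0.755819)
rvec = θ·k = (-0.136935, +0.296422, -0.376908)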